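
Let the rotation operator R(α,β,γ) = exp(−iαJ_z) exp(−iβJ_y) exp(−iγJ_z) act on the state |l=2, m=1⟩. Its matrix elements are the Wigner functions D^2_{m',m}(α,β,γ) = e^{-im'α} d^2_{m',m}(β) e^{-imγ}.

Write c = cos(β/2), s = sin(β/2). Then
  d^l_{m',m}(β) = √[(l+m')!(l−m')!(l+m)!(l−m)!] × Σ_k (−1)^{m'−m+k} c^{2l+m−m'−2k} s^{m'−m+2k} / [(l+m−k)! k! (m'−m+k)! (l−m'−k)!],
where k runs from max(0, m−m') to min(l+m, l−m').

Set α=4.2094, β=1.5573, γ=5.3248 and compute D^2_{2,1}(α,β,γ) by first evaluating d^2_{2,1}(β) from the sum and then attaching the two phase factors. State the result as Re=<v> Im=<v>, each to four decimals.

Re=-0.1943 Im=0.4680

Split into d^2_{2,1}(β=1.5573) × two z-phases.
Half-angle: c=0.711862, s=0.702319. N=√(24·1·6·1)=12.000000
k∈{0} keeps every argument non-negative
  k=0: (−1)^1·12.0000/(6)·0.7119^3·0.7023^1 = -0.506702
d^2_{2,1}(1.5573) = -0.506702
Phases: e^{-i·(2)·4.2094}=-0.535262-0.844686i, e^{-i·(1)·5.3248}=+0.574842+0.818264i ⇒ D=-0.194313+0.467963i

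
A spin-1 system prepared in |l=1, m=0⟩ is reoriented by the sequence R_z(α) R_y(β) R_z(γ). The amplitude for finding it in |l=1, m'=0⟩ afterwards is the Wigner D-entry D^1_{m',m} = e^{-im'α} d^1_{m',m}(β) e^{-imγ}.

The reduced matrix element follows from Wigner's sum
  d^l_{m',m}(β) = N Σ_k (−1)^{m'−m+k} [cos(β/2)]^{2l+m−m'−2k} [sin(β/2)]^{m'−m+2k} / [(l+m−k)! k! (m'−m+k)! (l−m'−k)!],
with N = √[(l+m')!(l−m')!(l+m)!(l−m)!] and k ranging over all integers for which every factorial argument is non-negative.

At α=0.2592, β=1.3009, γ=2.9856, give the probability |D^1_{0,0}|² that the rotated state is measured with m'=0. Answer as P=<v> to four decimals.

P=0.0711

D^1_{0,0}(0.2592,1.3009,2.9856) = e^{-i·0·0.2592}·d^1_{0,0}(1.3009)·e^{-i·0·2.9856}. Compute d first:
Half-angle: c=0.795811, s=0.605545. N=√(1·1·1·1)=1.000000
The bounds max(0,m−m')=0 and min(l+m,l−m')=1 give 2 terms
  k=0: (−1)^0·1.0000/(1)·0.7958^2·0.6055^0 = +0.633316
  k=1: (−1)^1·1.0000/(1)·0.7958^0·0.6055^2 = -0.366684
d^1_{0,0}(1.3009) = +0.633316 -0.366684 = +0.266632
|D^1_{0,0}|² = |d^1_{0,0}(β)|² = (+0.266632)² = 0.071092 (the z-rotation phases have unit modulus)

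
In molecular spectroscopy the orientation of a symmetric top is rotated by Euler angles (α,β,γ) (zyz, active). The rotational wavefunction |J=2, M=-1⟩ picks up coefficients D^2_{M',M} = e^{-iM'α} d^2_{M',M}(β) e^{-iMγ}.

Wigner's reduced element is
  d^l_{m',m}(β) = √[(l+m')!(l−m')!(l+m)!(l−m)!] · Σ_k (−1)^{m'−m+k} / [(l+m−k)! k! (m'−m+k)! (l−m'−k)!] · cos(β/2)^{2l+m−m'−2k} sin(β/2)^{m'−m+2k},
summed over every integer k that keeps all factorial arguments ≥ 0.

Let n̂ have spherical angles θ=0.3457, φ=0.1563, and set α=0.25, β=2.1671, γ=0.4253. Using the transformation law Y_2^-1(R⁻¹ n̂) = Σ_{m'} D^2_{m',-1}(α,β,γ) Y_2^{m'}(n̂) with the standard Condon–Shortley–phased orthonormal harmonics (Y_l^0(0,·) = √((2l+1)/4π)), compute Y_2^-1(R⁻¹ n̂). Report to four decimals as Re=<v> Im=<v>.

Re=0.1723 Im=0.0713

Need the full column D^2_{m',-1} for m'=−2..2 at α=0.25, β=2.1671, γ=0.4253.
cos(β/2)=0.468194, sin(β/2)=0.883625
d^2_{-2,-1}: single k=1 term ⇒ +0.181375;  D = +0.109114+0.144882i
d^2_{-1,-1}: k∈[0..1] ⇒ +0.048051 -0.513464 = -0.465413;  D = -0.363264-0.290944i
d^2_{0,-1}: k∈[0..1] ⇒ -0.222138 +0.791237 = +0.569099;  D = +0.518401+0.234807i
d^2_{1,-1}: k∈[0..1] ⇒ +0.513464 -0.609639 = -0.096175;  D = -0.094701-0.016773i
d^2_{2,-1}: single k=0 term ⇒ -0.646042;  D = -0.644241+0.048214i
Y_2^{m'}(θ=0.3457,φ=0.1563) and Σ D·Y over m':
  (+0.1091+0.1449i)·(+0.0422-0.0136i)  (-0.3633-0.2909i)·(+0.2433-0.0383i)  (+0.5184+0.2348i)·(+0.5221+0.0000i)  (-0.0947-0.0168i)·(-0.2433-0.0383i)  (-0.6442+0.0482i)·(+0.0422+0.0136i)
Y_2^-1(R⁻¹ n̂) = +0.172275+0.071330i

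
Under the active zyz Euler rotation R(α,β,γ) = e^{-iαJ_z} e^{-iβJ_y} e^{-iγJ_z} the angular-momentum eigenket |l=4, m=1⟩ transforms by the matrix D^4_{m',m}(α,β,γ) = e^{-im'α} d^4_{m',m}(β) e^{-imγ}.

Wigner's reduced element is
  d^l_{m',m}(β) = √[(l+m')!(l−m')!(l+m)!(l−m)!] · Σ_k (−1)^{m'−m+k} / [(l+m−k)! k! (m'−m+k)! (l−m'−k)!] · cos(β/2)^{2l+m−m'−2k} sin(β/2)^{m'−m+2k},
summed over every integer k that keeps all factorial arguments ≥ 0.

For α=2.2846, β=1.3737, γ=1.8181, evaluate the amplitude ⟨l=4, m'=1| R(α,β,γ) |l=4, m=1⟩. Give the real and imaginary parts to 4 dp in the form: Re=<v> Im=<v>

Re=-0.1053 Im=0.1507

D^4_{1,1}(2.2846,1.3737,1.8181) = e^{-i·1·2.2846}·d^4_{1,1}(1.3737)·e^{-i·1·1.8181}. Compute d first:
With c≡cos(β/2)=0.773247 and s≡sin(β/2)=0.634105, N=[120·6·120·6]^{1/2}=720.000000
k∈{0,1,2,3} keeps every argument non-negative
  k=0: (−1)^0·720.0000/(720)·0.7732^8·0.6341^0 = +0.127805
  k=1: (−1)^1·720.0000/(48)·0.7732^6·0.6341^2 = -1.289209
  k=2: (−1)^2·720.0000/(24)·0.7732^4·0.6341^4 = +1.733958
  k=3: (−1)^3·720.0000/(72)·0.7732^2·0.6341^6 = -0.388689
d^4_{1,1}(1.3737) = +0.127805 -1.289209 +1.733958 -0.388689 = +0.183864
D = (-0.654714-0.755877i)·(+0.183864)·(-0.244791-0.969576i) = -0.105283+0.150737i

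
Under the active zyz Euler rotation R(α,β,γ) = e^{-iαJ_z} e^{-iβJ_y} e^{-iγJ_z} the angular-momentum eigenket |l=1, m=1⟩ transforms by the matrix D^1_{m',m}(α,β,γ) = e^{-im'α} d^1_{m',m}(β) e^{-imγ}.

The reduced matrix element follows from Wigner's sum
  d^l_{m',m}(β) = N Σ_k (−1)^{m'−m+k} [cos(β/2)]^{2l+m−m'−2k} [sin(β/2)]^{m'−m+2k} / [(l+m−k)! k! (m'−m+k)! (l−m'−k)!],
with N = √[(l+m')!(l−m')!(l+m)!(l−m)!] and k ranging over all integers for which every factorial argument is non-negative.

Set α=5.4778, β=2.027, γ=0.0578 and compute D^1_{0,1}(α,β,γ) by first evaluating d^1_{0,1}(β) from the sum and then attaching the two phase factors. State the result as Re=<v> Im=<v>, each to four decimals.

Re=0.6337 Im=-0.0367

Split into d^1_{0,1}(β=2.027) × two z-phases.
c=cos(2.027/2)=0.528894, s=sin(2.027/2)=0.848688; N=√[1·1·2·1]=1.414214
The bounds max(0,m−m')=1 and min(l+m,l−m')=1 give 1 term
  k=1: (−1)^0·1.4142/(1)·0.5289^1·0.8487^1 = +0.634792
d^1_{0,1}(2.027) = +0.634792
Phases: e^{-i·(0)·5.4778}=+1.000000+0.000000i, e^{-i·(1)·0.0578}=+0.998330-0.057768i ⇒ D=+0.633732-0.036671i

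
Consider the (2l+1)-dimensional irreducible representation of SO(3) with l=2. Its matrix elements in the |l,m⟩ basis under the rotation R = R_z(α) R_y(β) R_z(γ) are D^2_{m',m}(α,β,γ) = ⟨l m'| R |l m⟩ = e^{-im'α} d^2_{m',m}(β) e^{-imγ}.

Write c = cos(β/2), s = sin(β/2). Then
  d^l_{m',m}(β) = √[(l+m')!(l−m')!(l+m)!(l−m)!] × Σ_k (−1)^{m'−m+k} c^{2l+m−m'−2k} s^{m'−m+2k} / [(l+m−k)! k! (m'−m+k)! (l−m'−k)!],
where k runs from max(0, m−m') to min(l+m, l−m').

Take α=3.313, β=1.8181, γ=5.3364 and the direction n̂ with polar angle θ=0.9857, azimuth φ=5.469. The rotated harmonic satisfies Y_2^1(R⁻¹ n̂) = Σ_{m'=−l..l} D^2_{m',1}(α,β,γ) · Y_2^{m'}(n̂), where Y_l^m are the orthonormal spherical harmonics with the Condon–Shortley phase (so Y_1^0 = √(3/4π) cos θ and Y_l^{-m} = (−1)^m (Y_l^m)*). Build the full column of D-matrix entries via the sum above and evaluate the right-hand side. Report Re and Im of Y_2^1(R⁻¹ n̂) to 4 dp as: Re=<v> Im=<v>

Re=-0.3644 Im=0.0283

Need the full column D^2_{m',1} for m'=−2..2 at α=3.313, β=1.8181, γ=5.3364.
cos(β/2)=0.614496, sin(β/2)=0.788920
d^2_{-2,1}: single k=3 term ⇒ +0.603460;  D = +0.167463+0.579758i
d^2_{-1,1}: k∈[2..3] ⇒ +0.705058 -0.387376 = +0.317682;  D = -0.138925-0.285695i
d^2_{0,1}: k∈[1..2] ⇒ +0.448399 -0.739084 = -0.290685;  D = -0.169846-0.235903i
d^2_{1,1}: k∈[0..1] ⇒ +0.142585 -0.705058 = -0.562473;  D = +0.401694+0.393723i
d^2_{2,1}: single k=0 term ⇒ -0.366116;  D = -0.301346-0.207923i
Y_2^{m'}(θ=0.9857,φ=5.469) and Σ D·Y over m':
  (+0.1675+0.5798i)·(-0.0154+0.2680i)  (-0.1389-0.2857i)·(+0.2442+0.2586i)  (-0.1698-0.2359i)·(-0.0268+0.0000i)  (+0.4017+0.3937i)·(-0.2442+0.2586i)  (-0.3013-0.2079i)·(-0.0154-0.2680i)
Y_2^1(R⁻¹ n̂) = -0.364431+0.028295i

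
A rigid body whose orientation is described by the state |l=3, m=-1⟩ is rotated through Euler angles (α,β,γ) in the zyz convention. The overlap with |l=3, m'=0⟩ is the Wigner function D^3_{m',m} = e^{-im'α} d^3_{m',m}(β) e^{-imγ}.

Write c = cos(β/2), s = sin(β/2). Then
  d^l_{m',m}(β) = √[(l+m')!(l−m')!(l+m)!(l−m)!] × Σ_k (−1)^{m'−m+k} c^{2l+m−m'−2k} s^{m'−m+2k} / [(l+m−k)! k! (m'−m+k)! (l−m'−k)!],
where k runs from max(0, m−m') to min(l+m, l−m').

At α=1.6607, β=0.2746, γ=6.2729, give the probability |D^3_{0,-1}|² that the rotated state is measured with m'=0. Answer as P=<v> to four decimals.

P=0.1819

Split into d^3_{0,-1}(β=0.2746) × two z-phases.
With c≡cos(β/2)=0.990589 and s≡sin(β/2)=0.136869, N=[6·6·2·24]^{1/2}=41.569219
The bounds max(0,m−m')=0 and min(l+m,l−m')=2 give 3 terms
  k=0: (−1)^1·41.5692/(12)·0.9906^5·0.1369^1 = -0.452234
  k=1: (−1)^2·41.5692/(4)·0.9906^3·0.1369^3 = +0.025900
  k=2: (−1)^3·41.5692/(12)·0.9906^1·0.1369^5 = -0.000165
d^3_{0,-1}(0.2746) = -0.452234 +0.025900 -0.000165 = -0.426499
|D^3_{0,-1}|² = |d^3_{0,-1}(β)|² = (-0.426499)² = 0.181901 (the z-rotation phases have unit modulus)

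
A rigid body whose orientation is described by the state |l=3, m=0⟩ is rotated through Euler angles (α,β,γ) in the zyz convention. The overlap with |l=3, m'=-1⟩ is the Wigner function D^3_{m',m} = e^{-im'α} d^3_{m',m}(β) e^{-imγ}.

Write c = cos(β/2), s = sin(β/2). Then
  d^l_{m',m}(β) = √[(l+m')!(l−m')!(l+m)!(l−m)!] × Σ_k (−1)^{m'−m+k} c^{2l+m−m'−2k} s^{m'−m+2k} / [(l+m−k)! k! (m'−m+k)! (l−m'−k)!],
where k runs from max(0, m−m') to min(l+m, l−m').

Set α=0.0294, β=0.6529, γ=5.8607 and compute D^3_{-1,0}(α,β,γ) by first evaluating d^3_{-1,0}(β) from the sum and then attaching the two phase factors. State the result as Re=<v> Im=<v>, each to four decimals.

D^3_{-1,0}(0.0294,0.6529,5.8607) = e^{-i·-1·0.0294}·d^3_{-1,0}(0.6529)·e^{-i·0·5.8607}. Compute d first:
c=cos(0.6529/2)=0.947187, s=sin(0.6529/2)=0.320683; N=√[2·24·6·6]=41.569219
The bounds max(0,m−m')=1 and min(l+m,l−m')=3 give 3 terms
  k=1: (−1)^0·41.5692/(12)·0.9472^5·0.3207^1 = +0.846923
  k=2: (−1)^1·41.5692/(4)·0.9472^3·0.3207^3 = -0.291236
  k=3: (−1)^2·41.5692/(12)·0.9472^1·0.3207^5 = +0.011128
d^3_{-1,0}(0.6529) = +0.846923 -0.291236 +0.011128 = +0.566815
D = (+0.999568+0.029396i)·(+0.566815)·(+1.000000+0.000000i) = +0.566570+0.016662i

Re=0.5666 Im=0.0167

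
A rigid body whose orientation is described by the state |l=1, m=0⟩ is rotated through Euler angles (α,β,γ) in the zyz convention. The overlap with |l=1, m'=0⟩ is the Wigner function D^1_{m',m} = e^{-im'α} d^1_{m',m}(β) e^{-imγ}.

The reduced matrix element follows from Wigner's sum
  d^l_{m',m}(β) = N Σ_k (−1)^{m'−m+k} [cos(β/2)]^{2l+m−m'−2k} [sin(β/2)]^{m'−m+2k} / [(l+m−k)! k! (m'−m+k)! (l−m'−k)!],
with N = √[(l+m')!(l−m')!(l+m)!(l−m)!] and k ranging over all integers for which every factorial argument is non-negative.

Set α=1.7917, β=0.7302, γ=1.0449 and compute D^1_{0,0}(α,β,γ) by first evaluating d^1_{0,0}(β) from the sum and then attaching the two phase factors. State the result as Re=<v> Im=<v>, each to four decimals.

Re=0.7450 Im=0.0000

First d^1_{0,0}(β=0.7302), then the phase factors e^{-i(0)α} and e^{-i(0)γ}:
With c≡cos(β/2)=0.934088 and s≡sin(β/2)=0.357043, N=[1·1·1·1]^{1/2}=1.000000
The bounds max(0,m−m')=0 and min(l+m,l−m')=1 give 2 terms
  k=0: (−1)^0·1.0000/(1)·0.9341^2·0.3570^0 = +0.872521
  k=1: (−1)^1·1.0000/(1)·0.9341^0·0.3570^2 = -0.127479
d^1_{0,0}(0.7302) = +0.872521 -0.127479 = +0.745041
Phases: e^{-i·(0)·1.7917}=+1.000000+0.000000i, e^{-i·(0)·1.0449}=+1.000000+0.000000i ⇒ D=+0.745041+0.000000i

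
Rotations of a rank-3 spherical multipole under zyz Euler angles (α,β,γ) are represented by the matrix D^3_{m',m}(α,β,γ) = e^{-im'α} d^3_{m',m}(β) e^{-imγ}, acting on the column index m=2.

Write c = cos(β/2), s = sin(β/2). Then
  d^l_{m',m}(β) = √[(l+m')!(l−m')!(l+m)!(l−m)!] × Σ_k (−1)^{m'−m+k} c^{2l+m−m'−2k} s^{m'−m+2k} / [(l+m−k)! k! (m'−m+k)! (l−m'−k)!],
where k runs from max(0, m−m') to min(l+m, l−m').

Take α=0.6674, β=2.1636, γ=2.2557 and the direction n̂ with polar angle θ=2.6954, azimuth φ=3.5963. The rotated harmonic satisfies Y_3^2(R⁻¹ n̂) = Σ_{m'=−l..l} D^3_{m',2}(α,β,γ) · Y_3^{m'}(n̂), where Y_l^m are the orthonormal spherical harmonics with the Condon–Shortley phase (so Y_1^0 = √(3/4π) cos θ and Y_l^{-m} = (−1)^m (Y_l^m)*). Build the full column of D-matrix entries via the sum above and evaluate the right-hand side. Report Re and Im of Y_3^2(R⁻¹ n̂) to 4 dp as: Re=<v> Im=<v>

Need the full column D^3_{m',2} for m'=−3..3 at α=0.6674, β=2.1636, γ=2.2557.
cos(β/2)=0.469740, sin(β/2)=0.882805
d^3_{-3,2}: single k=5 term ⇒ +0.616959;  D = -0.497649-0.364670i
d^3_{-2,2}: k∈[4..5] ⇒ +0.670107 -0.473356 = +0.196750;  D = -0.196630+0.006886i
d^3_{-1,2}: k∈[3..4] ⇒ +0.451021 -0.796491 = -0.345470;  D = +0.263694-0.223193i
d^3_{0,2}: k∈[2..3] ⇒ +0.207836 -0.734065 = -0.526229;  D = +0.105056-0.515636i
d^3_{1,2}: k∈[1..2] ⇒ +0.063849 -0.451021 = -0.387172;  D = -0.174105-0.345818i
d^3_{2,2}: k∈[0..1] ⇒ +0.010743 -0.189727 = -0.178984;  D = -0.162165-0.075748i
d^3_{3,2}: single k=0 term ⇒ -0.049457;  D = -0.048150+0.011295i
Y_3^{m'}(θ=2.6954,φ=3.5963) and Σ D·Y over m':
  (-0.4976-0.3647i)·(-0.0069+0.0328i)  (-0.1966+0.0069i)·(-0.1054+0.1355i)  (+0.2637-0.2232i)·(-0.3845+0.1880i)  (+0.1051-0.5156i)·(-0.3598+0.0000i)  (-0.1741-0.3458i)·(+0.3845+0.1880i)  (-0.1622-0.0757i)·(-0.1054-0.1355i)  (-0.0482+0.0113i)·(+0.0069+0.0328i)
Y_3^2(R⁻¹ n̂) = -0.057851+0.142502i

Re=-0.0579 Im=0.1425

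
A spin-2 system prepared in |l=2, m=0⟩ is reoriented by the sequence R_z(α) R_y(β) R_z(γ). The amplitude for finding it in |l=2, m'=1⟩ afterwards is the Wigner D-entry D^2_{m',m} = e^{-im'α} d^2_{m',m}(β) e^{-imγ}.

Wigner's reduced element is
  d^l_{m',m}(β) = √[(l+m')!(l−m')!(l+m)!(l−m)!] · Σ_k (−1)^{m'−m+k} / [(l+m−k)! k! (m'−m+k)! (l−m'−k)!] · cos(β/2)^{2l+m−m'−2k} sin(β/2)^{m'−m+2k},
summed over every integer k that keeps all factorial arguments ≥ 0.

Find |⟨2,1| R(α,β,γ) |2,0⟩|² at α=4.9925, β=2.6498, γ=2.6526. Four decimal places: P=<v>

D^2_{1,0}(4.9925,2.6498,2.6526) = e^{-i·1·4.9925}·d^2_{1,0}(2.6498)·e^{-i·0·2.6526}. Compute d first:
Half-angle: c=0.243426, s=0.969920. N=√(6·1·2·2)=4.898979
k: max(0,(0)−(1))=0 … min(2+(0),2−(1))=1
  k=0: (−1)^1·4.8990/(2)·0.2434^3·0.9699^1 = -0.034270
  k=1: (−1)^2·4.8990/(2)·0.2434^1·0.9699^3 = +0.544063
d^2_{1,0}(2.6498) = -0.034270 +0.544063 = +0.509793
|D^2_{1,0}|² = |d^2_{1,0}(β)|² = (+0.509793)² = 0.259889 (the z-rotation phases have unit modulus)

P=0.2599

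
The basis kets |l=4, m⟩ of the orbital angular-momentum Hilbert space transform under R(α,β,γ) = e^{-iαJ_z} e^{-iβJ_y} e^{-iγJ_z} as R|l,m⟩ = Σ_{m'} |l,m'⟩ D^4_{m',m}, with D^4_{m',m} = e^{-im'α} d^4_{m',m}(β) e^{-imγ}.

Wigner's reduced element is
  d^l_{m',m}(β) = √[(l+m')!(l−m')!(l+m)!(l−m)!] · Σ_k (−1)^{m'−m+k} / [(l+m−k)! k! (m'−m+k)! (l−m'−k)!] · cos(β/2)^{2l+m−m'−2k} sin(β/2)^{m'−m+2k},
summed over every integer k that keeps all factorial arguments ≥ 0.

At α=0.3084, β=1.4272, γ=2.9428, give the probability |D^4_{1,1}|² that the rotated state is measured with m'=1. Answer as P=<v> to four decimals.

First d^4_{1,1}(β=1.4272), then the phase factors e^{-i(1)α} and e^{-i(1)γ}:
With c≡cos(β/2)=0.756010 and s≡sin(β/2)=0.654560, N=[120·6·120·6]^{1/2}=720.000000
The bounds max(0,m−m')=0 and min(l+m,l−m')=3 give 4 terms
  k=0: (−1)^0·720.0000/(720)·0.7560^8·0.6546^0 = +0.106714
  k=1: (−1)^1·720.0000/(48)·0.7560^6·0.6546^2 = -1.199931
  k=2: (−1)^2·720.0000/(24)·0.7560^4·0.6546^4 = +1.798992
  k=3: (−1)^3·720.0000/(72)·0.7560^2·0.6546^6 = -0.449522
d^4_{1,1}(1.4272) = +0.106714 -1.199931 +1.798992 -0.449522 = +0.256253
|D^4_{1,1}|² = |d^4_{1,1}(β)|² = (+0.256253)² = 0.065666 (the z-rotation phases have unit modulus)

P=0.0657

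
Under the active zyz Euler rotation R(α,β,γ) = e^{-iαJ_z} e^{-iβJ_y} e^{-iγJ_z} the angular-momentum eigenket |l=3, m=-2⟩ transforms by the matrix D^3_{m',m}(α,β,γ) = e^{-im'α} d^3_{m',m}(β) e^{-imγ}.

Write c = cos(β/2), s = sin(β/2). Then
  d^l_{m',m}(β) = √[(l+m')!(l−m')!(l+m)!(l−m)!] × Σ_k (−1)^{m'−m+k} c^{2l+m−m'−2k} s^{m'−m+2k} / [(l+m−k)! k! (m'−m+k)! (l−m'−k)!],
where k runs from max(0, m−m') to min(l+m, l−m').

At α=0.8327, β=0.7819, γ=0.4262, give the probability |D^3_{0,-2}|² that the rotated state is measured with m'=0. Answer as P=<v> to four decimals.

D^3_{0,-2}(0.8327,0.7819,0.4262) = e^{-i·0·0.8327}·d^3_{0,-2}(0.7819)·e^{-i·-2·0.4262}. Compute d first:
c=cos(0.7819/2)=0.924547, s=sin(0.7819/2)=0.381067; N=√[6·6·1·120]=65.726707
k∈{0,1} keeps every argument non-negative
  k=0: (−1)^2·65.7267/(12)·0.9245^4·0.3811^2 = +0.581139
  k=1: (−1)^3·65.7267/(12)·0.9245^2·0.3811^4 = -0.098724
d^3_{0,-2}(0.7819) = +0.581139 -0.098724 = +0.482415
|D^3_{0,-2}|² = |d^3_{0,-2}(β)|² = (+0.482415)² = 0.232724 (the z-rotation phases have unit modulus)

P=0.2327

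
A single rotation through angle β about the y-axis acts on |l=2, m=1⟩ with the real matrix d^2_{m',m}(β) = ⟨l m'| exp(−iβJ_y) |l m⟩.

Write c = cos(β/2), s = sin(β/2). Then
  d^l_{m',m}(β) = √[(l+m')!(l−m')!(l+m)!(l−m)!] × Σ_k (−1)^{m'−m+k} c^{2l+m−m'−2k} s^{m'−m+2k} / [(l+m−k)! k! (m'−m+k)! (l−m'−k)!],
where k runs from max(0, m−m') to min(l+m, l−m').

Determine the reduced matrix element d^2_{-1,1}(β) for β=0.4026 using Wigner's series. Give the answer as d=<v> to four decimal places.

d=0.1135

d^2_{-1,1}(β=0.4026) via Wigner's sum:
c=cos(0.4026/2)=0.979807, s=sin(0.4026/2)=0.199943; N=√[1·6·6·1]=6.000000
k: max(0,(1)−(-1))=2 … min(2+(1),2−(-1))=3
  k=2: (−1)^0·6.0000/(2)·0.9798^2·0.1999^2 = +0.115137
  k=3: (−1)^1·6.0000/(6)·0.9798^0·0.1999^4 = -0.001598
d^2_{-1,1}(0.4026) = +0.115137 -0.001598 = +0.113539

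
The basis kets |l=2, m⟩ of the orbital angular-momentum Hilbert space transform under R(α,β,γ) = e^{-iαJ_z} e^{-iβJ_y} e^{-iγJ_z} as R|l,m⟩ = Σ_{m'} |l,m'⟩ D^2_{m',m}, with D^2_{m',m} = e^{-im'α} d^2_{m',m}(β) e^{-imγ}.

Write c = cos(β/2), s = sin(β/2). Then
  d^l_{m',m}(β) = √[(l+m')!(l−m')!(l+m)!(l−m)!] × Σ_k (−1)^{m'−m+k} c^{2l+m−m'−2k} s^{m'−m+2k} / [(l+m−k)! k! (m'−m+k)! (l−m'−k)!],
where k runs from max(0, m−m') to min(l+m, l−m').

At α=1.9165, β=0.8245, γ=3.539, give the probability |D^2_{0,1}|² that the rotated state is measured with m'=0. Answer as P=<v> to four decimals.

First d^2_{0,1}(β=0.8245), then the phase factors e^{-i(0)α} and e^{-i(1)γ}:
c=cos(0.8245/2)=0.916222, s=sin(0.8245/2)=0.400672; N=√[2·2·6·1]=4.898979
The bounds max(0,m−m')=1 and min(l+m,l−m')=2 give 2 terms
  k=1: (−1)^0·4.8990/(2)·0.9162^3·0.4007^1 = +0.754859
  k=2: (−1)^1·4.8990/(2)·0.9162^1·0.4007^3 = -0.144359
d^2_{0,1}(0.8245) = +0.754859 -0.144359 = +0.610501
|D^2_{0,1}|² = |d^2_{0,1}(β)|² = (+0.610501)² = 0.372711 (the z-rotation phases have unit modulus)

P=0.3727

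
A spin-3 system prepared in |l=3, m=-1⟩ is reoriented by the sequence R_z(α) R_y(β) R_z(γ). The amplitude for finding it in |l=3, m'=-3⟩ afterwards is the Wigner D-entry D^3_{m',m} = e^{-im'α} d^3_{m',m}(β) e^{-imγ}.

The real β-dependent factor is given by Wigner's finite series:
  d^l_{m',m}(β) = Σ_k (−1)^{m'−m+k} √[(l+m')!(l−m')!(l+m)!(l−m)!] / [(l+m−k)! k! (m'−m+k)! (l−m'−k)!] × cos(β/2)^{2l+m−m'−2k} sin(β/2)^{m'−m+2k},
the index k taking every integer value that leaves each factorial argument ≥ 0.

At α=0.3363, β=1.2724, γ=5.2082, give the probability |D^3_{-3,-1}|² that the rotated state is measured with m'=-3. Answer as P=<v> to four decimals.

P=0.3275

D^3_{-3,-1}(0.3363,1.2724,5.2082) = e^{-i·-3·0.3363}·d^3_{-3,-1}(1.2724)·e^{-i·-1·5.2082}. Compute d first:
Half-angle: c=0.804359, s=0.594143. N=√(1·720·2·24)=185.903201
Admissible k: 2..2 (factorial args all ≥0)
  k=2: (−1)^0·185.9032/(48)·0.8044^4·0.5941^2 = +0.572306
d^3_{-3,-1}(1.2724) = +0.572306
|D^3_{-3,-1}|² = |d^3_{-3,-1}(β)|² = (+0.572306)² = 0.327534 (the z-rotation phases have unit modulus)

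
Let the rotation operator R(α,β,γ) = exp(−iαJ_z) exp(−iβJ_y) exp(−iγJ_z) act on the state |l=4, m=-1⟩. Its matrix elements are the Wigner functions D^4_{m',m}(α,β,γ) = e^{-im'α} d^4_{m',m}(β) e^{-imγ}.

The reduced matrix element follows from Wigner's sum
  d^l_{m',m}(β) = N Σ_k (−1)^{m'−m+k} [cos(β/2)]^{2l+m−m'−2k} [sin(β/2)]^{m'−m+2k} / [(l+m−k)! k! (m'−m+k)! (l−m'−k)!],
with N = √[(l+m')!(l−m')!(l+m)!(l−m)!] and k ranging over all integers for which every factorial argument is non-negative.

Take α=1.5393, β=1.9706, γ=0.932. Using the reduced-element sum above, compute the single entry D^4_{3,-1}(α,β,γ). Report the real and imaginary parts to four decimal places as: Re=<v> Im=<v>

Re=0.1857 Im=-0.1124

D^4_{3,-1}(1.5393,1.9706,0.932) = e^{-i·3·1.5393}·d^4_{3,-1}(1.9706)·e^{-i·-1·0.932}. Compute d first:
With c≡cos(β/2)=0.552613 and s≡sin(β/2)=0.833438, N=[5040·1·6·120]^{1/2}=1904.940944
k∈{0,1} keeps every argument non-negative
  k=0: (−1)^4·1904.9409/(144)·0.5526^4·0.8334^4 = +0.595246
  k=1: (−1)^5·1904.9409/(240)·0.5526^2·0.8334^6 = -0.812367
d^4_{3,-1}(1.9706) = +0.595246 -0.812367 = -0.217120
Attach z-rotation phases: D = e^{-i(3)(1.5393)}·(-0.217120)·e^{-i(-1)(0.932)} = +0.185743-0.112431i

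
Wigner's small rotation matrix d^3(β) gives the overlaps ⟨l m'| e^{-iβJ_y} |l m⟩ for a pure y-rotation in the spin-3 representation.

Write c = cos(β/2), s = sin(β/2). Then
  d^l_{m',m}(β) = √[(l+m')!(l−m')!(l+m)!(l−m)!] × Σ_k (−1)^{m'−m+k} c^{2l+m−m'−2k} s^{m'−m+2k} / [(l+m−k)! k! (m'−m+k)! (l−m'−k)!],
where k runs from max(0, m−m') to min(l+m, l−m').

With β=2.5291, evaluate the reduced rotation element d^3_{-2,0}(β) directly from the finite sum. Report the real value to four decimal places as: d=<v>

d=-0.3703

d^3_{-2,0}(β=2.5291) via Wigner's sum:
Half-angle: c=0.301482, s=0.953472. N=√(1·120·6·6)=65.726707
k∈{2,3} keeps every argument non-negative
  k=2: (−1)^0·65.7267/(12)·0.3015^4·0.9535^2 = +0.041136
  k=3: (−1)^1·65.7267/(12)·0.3015^2·0.9535^4 = -0.411447
d^3_{-2,0}(2.5291) = +0.041136 -0.411447 = -0.370312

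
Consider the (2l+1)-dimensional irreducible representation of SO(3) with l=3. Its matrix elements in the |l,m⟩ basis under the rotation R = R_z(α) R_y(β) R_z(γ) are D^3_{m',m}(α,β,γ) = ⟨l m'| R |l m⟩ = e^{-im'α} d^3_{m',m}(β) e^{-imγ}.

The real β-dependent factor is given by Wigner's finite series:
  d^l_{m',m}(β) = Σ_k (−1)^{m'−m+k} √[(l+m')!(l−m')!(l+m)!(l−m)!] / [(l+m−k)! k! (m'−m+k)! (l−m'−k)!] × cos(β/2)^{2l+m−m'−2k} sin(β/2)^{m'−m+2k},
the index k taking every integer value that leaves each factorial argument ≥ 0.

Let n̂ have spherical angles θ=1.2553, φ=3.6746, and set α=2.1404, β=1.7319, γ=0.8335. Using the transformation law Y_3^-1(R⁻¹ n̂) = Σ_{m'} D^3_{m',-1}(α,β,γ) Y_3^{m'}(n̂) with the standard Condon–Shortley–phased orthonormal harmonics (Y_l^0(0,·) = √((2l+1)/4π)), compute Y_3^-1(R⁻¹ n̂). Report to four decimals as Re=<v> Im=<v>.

Need the full column D^3_{m',-1} for m'=−3..3 at α=2.1404, β=1.7319, γ=0.8335.
cos(β/2)=0.647917, sin(β/2)=0.761711
d^3_{-3,-1}: single k=2 term ⇒ +0.396007;  D = +0.223368+0.326999i
d^3_{-2,-1}: k∈[1..2] ⇒ +0.275034 -0.760254 = -0.485220;  D = -0.189807+0.446555i
d^3_{-1,-1}: k∈[0..2] ⇒ +0.073980 -0.817989 +0.847912 = +0.103903;  D = -0.102446+0.017342i
d^3_{0,-1}: k∈[0..2] ⇒ -0.301285 +1.249224 -0.575521 = +0.372418;  D = +0.250373+0.275697i
d^3_{1,-1}: k∈[0..2] ⇒ +0.613492 -1.130550 +0.195318 = -0.321740;  D = -0.083924+0.310602i
d^3_{2,-1}: k∈[0..1] ⇒ -0.760254 +0.525377 = -0.234877;  D = +0.223987-0.070690i
d^3_{3,-1}: single k=0 term ⇒ +0.547325;  D = +0.420205+0.350703i
Y_3^{m'}(θ=1.2553,φ=3.6746) and Σ D·Y over m':
  (+0.2234+0.3270i)·(+0.0101+0.3583i)  (-0.1898+0.4466i)·(+0.1386-0.2508i)  (-0.1024+0.0173i)·(+0.1372-0.0810i)  (+0.2504+0.2757i)·(-0.2916+0.0000i)  (-0.0839+0.3106i)·(-0.1372-0.0810i)  (+0.2240-0.0707i)·(+0.1386+0.2508i)  (+0.4202+0.3507i)·(-0.0101+0.3583i)
Y_3^-1(R⁻¹ n̂) = -0.159340+0.280682i

Re=-0.1593 Im=0.2807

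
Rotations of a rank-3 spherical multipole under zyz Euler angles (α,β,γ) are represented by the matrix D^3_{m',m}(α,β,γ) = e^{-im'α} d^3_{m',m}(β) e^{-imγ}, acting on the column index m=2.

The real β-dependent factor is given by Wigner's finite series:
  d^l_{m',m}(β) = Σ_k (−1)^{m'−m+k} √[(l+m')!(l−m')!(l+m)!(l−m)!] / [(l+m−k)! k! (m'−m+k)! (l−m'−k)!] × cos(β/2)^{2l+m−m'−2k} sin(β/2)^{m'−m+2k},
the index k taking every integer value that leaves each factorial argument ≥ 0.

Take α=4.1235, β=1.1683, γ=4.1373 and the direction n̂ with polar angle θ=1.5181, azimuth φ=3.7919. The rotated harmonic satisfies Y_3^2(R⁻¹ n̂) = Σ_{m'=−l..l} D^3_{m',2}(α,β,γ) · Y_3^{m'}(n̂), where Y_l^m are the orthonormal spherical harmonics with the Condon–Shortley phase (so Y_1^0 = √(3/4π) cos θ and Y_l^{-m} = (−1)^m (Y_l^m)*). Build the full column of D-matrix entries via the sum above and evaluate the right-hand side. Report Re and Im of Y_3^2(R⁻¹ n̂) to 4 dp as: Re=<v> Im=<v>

Re=-0.1725 Im=0.0795

Need the full column D^3_{m',2} for m'=−3..3 at α=4.1235, β=1.1683, γ=4.1373.
cos(β/2)=0.834181, sin(β/2)=0.551491
d^3_{-3,2}: single k=5 term ⇒ +0.104238;  D = -0.060268-0.085049i
d^3_{-2,2}: k∈[4..5] ⇒ +0.321842 -0.028134 = +0.293708;  D = +0.293597-0.008105i
d^3_{-1,2}: k∈[3..4] ⇒ +0.615780 -0.134571 = +0.481209;  D = -0.256137+0.407377i
d^3_{0,2}: k∈[2..3] ⇒ +0.806637 -0.352560 = +0.454077;  D = -0.185411-0.414498i
d^3_{1,2}: k∈[1..2] ⇒ +0.704433 -0.615780 = +0.088654;  D = +0.087402+0.014848i
d^3_{2,2}: k∈[0..1] ⇒ +0.336948 -0.736356 = -0.399408;  D = +0.274337-0.290286i
d^3_{3,2}: single k=0 term ⇒ -0.545652;  D = +0.121604+0.531929i
Y_3^{m'}(θ=1.5181,φ=3.7919) and Σ D·Y over m':
  (-0.0603-0.0850i)·(+0.1542+0.3858i)  (+0.2936-0.0081i)·(+0.0143-0.0517i)  (-0.2561+0.4074i)·(+0.2533-0.1927i)  (-0.1854-0.4145i)·(-0.0587+0.0000i)  (+0.0874+0.0148i)·(-0.2533-0.1927i)  (+0.2743-0.2903i)·(+0.0143+0.0517i)  (+0.1216+0.5319i)·(-0.1542+0.3858i)
Y_3^2(R⁻¹ n̂) = -0.172502+0.079548i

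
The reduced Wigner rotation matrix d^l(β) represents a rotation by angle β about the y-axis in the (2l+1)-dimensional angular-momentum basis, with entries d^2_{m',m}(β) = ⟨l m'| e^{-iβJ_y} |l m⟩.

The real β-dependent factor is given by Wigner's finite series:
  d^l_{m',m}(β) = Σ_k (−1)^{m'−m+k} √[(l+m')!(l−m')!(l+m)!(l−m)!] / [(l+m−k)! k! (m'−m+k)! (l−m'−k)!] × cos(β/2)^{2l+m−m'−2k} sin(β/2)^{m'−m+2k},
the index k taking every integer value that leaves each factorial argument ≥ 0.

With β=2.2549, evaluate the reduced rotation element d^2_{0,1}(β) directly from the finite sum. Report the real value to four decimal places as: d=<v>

d^2_{0,1}(β=2.2549) via Wigner's sum:
c=cos(2.2549/2)=0.428965, s=sin(2.2549/2)=0.903321; N=√[2·2·6·1]=4.898979
k: max(0,(1)−(0))=1 … min(2+(1),2−(0))=2
  k=1: (−1)^0·4.8990/(2)·0.4290^3·0.9033^1 = +0.174656
  k=2: (−1)^1·4.8990/(2)·0.4290^1·0.9033^3 = -0.774504
d^2_{0,1}(2.2549) = +0.174656 -0.774504 = -0.599849

d=-0.5998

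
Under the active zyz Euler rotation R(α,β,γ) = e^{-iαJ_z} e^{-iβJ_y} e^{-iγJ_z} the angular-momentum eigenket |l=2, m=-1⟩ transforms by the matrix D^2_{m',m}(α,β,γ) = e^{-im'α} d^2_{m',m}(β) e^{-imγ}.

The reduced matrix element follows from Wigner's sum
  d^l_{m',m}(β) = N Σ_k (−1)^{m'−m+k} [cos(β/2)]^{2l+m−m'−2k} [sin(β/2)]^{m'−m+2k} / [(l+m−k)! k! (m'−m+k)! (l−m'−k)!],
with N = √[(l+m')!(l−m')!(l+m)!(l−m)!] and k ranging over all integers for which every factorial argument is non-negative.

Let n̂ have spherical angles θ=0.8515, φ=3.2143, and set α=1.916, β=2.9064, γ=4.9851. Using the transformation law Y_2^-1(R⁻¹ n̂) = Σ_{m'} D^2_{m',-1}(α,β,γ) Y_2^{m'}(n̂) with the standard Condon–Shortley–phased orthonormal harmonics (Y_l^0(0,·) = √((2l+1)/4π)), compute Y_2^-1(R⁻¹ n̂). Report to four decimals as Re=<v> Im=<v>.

Re=0.3632 Im=-0.0653

Need the full column D^2_{m',-1} for m'=−2..2 at α=1.916, β=2.9064, γ=4.9851.
cos(β/2)=0.117325, sin(β/2)=0.993094
d^2_{-2,-1}: single k=1 term ⇒ +0.003208;  D = -0.002633+0.001831i
d^2_{-1,-1}: k∈[0..1] ⇒ +0.000189 -0.040727 = -0.040538;  D = -0.033042-0.023485i
d^2_{0,-1}: k∈[0..1] ⇒ -0.003929 +0.281474 = +0.277545;  D = +0.074755-0.267289i
d^2_{1,-1}: k∈[0..1] ⇒ +0.040727 -0.972659 = -0.931932;  D = +0.929484-0.067499i
d^2_{2,-1}: single k=0 term ⇒ -0.229823;  D = -0.093229-0.210064i
Y_2^{m'}(θ=0.8515,φ=3.2143) and Σ D·Y over m':
  (-0.0026+0.0018i)·(+0.2163-0.0317i)  (-0.0330-0.0235i)·(-0.3819+0.0278i)  (+0.0748-0.2673i)·(+0.0953+0.0000i)  (+0.9295-0.0675i)·(+0.3819+0.0278i)  (-0.0932-0.2101i)·(+0.2163+0.0317i)
Y_2^-1(R⁻¹ n̂) = +0.363216-0.065263i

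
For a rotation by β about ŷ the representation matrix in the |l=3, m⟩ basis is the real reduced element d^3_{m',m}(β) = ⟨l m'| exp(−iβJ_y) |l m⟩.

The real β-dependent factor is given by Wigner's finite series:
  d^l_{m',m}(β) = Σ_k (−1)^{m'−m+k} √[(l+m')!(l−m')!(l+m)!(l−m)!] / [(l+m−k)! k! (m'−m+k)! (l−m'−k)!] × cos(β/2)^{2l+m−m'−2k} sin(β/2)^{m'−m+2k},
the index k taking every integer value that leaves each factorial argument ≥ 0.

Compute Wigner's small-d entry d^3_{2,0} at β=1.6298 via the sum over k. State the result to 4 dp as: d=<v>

d=-0.0805

d^3_{2,0}(β=1.6298) via Wigner's sum:
With c≡cos(β/2)=0.685941 and s≡sin(β/2)=0.727657, N=[120·1·6·6]^{1/2}=65.726707
k∈{0,1} keeps every argument non-negative
  k=0: (−1)^2·65.7267/(12)·0.6859^4·0.7277^2 = +0.642039
  k=1: (−1)^3·65.7267/(12)·0.6859^2·0.7277^4 = -0.722506
d^3_{2,0}(1.6298) = +0.642039 -0.722506 = -0.080466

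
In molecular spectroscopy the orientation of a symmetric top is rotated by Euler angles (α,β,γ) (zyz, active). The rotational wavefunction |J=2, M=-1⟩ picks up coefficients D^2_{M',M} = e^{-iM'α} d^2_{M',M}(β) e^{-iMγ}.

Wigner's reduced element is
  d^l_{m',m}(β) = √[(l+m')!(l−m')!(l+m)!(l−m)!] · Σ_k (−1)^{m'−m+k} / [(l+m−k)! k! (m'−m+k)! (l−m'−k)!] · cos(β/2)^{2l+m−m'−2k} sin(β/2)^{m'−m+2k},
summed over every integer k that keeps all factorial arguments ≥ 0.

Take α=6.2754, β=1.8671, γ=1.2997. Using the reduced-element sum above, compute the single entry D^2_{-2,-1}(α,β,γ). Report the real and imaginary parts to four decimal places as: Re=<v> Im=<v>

D^2_{-2,-1}(6.2754,1.8671,1.2997) = e^{-i·-2·6.2754}·d^2_{-2,-1}(1.8671)·e^{-i·-1·1.2997}. Compute d first:
With c≡cos(β/2)=0.594984 and s≡sin(β/2)=0.803737, N=[1·24·1·6]^{1/2}=12.000000
k: max(0,(-1)−(-2))=1 … min(2+(-1),2−(-2))=1
  k=1: (−1)^0·12.0000/(6)·0.5950^3·0.8037^1 = +0.338580
d^2_{-2,-1}(1.8671) = +0.338580
Attach z-rotation phases: D = e^{-i(-2)(6.2754)}·(+0.338580)·e^{-i(-1)(1.2997)} = +0.095736+0.324763i

Re=0.0957 Im=0.3248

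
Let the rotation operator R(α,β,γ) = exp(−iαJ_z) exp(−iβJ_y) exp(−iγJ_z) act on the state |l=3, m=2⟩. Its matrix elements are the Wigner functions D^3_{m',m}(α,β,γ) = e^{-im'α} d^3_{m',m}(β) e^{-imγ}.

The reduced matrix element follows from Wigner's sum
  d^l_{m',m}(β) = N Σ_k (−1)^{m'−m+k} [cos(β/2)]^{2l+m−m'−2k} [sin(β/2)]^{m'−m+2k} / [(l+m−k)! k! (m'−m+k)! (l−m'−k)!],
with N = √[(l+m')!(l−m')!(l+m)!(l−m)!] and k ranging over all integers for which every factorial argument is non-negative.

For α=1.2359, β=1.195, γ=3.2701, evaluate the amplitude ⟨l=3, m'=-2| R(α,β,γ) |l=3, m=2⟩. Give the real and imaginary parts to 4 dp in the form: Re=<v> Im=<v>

Re=-0.1865 Im=0.2484

D^3_{-2,2}(1.2359,1.195,3.2701) = e^{-i·-2·1.2359}·d^3_{-2,2}(1.195)·e^{-i·2·3.2701}. Compute d first:
With c≡cos(β/2)=0.826745 and s≡sin(β/2)=0.562577, N=[1·120·120·1]^{1/2}=120.000000
k: max(0,(2)−(-2))=4 … min(3+(2),3−(-2))=5
  k=4: (−1)^0·120.0000/(24)·0.8267^2·0.5626^4 = +0.342328
  k=5: (−1)^1·120.0000/(120)·0.8267^0·0.5626^6 = -0.031703
d^3_{-2,2}(1.195) = +0.342328 -0.031703 = +0.310625
D = (-0.783950+0.620823i)·(+0.310625)·(+0.967153-0.254194i) = -0.186496+0.248409i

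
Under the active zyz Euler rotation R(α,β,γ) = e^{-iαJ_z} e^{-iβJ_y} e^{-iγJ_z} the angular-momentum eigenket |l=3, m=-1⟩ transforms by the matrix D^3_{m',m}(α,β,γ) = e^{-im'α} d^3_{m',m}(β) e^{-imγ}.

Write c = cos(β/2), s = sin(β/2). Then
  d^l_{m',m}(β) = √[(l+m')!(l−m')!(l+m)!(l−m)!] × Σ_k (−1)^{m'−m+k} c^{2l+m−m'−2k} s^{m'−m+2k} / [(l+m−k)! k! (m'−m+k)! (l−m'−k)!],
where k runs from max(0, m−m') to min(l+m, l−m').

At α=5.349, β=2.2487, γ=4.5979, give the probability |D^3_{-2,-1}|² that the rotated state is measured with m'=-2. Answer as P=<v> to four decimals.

P=0.1094

First d^3_{-2,-1}(β=2.2487), then the phase factors e^{-i(-2)α} and e^{-i(-1)γ}:
c=cos(2.2487/2)=0.431763, s=sin(2.2487/2)=0.901987; N=√[1·120·2·24]=75.894664
Admissible k: 1..2 (factorial args all ≥0)
  k=1: (−1)^0·75.8947/(24)·0.4318^5·0.9020^1 = +0.042798
  k=2: (−1)^1·75.8947/(12)·0.4318^3·0.9020^3 = -0.373566
d^3_{-2,-1}(2.2487) = +0.042798 -0.373566 = -0.330767
|D^3_{-2,-1}|² = |d^3_{-2,-1}(β)|² = (-0.330767)² = 0.109407 (the z-rotation phases have unit modulus)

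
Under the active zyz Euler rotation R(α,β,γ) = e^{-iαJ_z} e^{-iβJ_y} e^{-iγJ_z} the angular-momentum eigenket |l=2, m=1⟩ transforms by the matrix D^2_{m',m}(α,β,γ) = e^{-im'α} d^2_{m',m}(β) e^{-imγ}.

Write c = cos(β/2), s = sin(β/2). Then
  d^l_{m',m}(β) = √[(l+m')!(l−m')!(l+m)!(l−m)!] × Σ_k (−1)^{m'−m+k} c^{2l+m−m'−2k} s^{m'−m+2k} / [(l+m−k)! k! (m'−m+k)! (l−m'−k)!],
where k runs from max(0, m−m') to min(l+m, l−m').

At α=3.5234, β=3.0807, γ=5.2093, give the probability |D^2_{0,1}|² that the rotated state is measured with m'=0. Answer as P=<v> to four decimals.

Split into d^2_{0,1}(β=3.0807) × two z-phases.
With c≡cos(β/2)=0.030442 and s≡sin(β/2)=0.999537, N=[2·2·6·1]^{1/2}=4.898979
k: max(0,(1)−(0))=1 … min(2+(1),2−(0))=2
  k=1: (−1)^0·4.8990/(2)·0.0304^3·0.9995^1 = +0.000069
  k=2: (−1)^1·4.8990/(2)·0.0304^1·0.9995^3 = -0.074463
d^2_{0,1}(3.0807) = +0.000069 -0.074463 = -0.074394
|D^2_{0,1}|² = |d^2_{0,1}(β)|² = (-0.074394)² = 0.005534 (the z-rotation phases have unit modulus)

P=0.0055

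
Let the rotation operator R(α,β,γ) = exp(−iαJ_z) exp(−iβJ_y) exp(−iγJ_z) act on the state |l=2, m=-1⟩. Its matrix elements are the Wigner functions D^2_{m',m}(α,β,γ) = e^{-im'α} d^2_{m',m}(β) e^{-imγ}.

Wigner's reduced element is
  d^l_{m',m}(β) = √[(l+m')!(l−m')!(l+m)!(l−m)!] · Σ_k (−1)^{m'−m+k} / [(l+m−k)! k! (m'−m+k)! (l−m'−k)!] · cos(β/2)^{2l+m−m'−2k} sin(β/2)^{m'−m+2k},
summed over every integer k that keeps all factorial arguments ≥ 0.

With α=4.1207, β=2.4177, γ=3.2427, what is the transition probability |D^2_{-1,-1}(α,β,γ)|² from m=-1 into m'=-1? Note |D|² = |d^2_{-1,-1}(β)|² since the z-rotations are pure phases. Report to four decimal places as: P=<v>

P=0.0981

First d^2_{-1,-1}(β=2.4177), then the phase factors e^{-i(-1)α} and e^{-i(-1)γ}:
c=cos(2.4177/2)=0.354095, s=sin(2.4177/2)=0.935209; N=√[1·6·1·6]=6.000000
k∈{0,1} keeps every argument non-negative
  k=0: (−1)^0·6.0000/(6)·0.3541^4·0.9352^0 = +0.015721
  k=1: (−1)^1·6.0000/(2)·0.3541^2·0.9352^2 = -0.328987
d^2_{-1,-1}(2.4177) = +0.015721 -0.328987 = -0.313266
|D^2_{-1,-1}|² = |d^2_{-1,-1}(β)|² = (-0.313266)² = 0.098136 (the z-rotation phases have unit modulus)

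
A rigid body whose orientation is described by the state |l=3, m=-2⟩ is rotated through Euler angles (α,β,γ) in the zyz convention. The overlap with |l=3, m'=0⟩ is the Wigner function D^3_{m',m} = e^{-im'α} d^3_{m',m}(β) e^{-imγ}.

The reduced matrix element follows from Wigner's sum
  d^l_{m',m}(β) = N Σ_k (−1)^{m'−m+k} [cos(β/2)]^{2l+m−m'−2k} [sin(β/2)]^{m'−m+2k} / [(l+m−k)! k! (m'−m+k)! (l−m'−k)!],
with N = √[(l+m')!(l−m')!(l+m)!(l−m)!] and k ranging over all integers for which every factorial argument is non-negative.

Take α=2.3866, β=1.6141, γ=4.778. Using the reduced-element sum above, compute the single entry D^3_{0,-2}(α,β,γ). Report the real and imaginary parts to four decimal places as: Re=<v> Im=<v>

Re=0.0587 Im=0.0077

Split into d^3_{0,-2}(β=1.6141) × two z-phases.
Half-angle: c=0.691632, s=0.722250. N=√(6·6·1·120)=65.726707
k: max(0,(-2)−(0))=0 … min(3+(-2),3−(0))=1
  k=0: (−1)^2·65.7267/(12)·0.6916^4·0.7223^2 = +0.653787
  k=1: (−1)^3·65.7267/(12)·0.6916^2·0.7223^4 = -0.712953
d^3_{0,-2}(1.6141) = +0.653787 -0.712953 = -0.059166
D = (+1.000000+0.000000i)·(-0.059166)·(-0.991403-0.130846i) = +0.058658+0.007742i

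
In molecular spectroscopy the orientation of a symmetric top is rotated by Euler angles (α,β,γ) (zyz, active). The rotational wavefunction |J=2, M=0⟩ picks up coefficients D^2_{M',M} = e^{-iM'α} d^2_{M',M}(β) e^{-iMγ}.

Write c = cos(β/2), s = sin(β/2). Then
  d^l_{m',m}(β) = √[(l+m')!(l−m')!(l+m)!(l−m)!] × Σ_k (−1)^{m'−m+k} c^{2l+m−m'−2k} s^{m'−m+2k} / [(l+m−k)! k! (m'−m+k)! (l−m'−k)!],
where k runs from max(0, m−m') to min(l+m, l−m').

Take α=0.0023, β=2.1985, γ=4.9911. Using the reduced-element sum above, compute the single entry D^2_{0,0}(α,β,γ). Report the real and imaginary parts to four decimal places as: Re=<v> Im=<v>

Re=0.0174 Im=0.0000

First d^2_{0,0}(β=2.1985), then the phase factors e^{-i(0)α} and e^{-i(0)γ}:
Half-angle: c=0.454264, s=0.890867. N=√(2·2·2·2)=4.000000
Admissible k: 0..2 (factorial args all ≥0)
  k=0: (−1)^0·4.0000/(4)·0.4543^4·0.8909^0 = +0.042583
  k=1: (−1)^1·4.0000/(1)·0.4543^2·0.8909^2 = -0.655093
  k=2: (−1)^2·4.0000/(4)·0.4543^0·0.8909^4 = +0.629871
d^2_{0,0}(2.1985) = +0.042583 -0.655093 +0.629871 = +0.017360
D = (+1.000000+0.000000i)·(+0.017360)·(+1.000000+0.000000i) = +0.017360+0.000000i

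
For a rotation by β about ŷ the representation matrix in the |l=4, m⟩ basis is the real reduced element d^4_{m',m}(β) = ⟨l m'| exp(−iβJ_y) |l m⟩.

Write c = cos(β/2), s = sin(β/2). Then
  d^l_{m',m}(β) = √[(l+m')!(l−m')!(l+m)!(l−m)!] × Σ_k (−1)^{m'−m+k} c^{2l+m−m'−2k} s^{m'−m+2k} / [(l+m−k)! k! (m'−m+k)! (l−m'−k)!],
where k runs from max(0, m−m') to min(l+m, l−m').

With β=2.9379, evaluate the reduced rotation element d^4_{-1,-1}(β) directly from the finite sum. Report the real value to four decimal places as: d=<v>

d=-0.0971

d^4_{-1,-1}(β=2.9379) via Wigner's sum:
Half-angle: c=0.101670, s=0.994818. N=√(6·120·6·120)=720.000000
k∈{0,1,2,3} keeps every argument non-negative
  k=0: (−1)^0·720.0000/(720)·0.1017^8·0.9948^0 = +0.000000
  k=1: (−1)^1·720.0000/(48)·0.1017^6·0.9948^2 = -0.000016
  k=2: (−1)^2·720.0000/(24)·0.1017^4·0.9948^4 = +0.003140
  k=3: (−1)^3·720.0000/(72)·0.1017^2·0.9948^6 = -0.100196
d^4_{-1,-1}(2.9379) = +0.000000 -0.000016 +0.003140 -0.100196 = -0.097073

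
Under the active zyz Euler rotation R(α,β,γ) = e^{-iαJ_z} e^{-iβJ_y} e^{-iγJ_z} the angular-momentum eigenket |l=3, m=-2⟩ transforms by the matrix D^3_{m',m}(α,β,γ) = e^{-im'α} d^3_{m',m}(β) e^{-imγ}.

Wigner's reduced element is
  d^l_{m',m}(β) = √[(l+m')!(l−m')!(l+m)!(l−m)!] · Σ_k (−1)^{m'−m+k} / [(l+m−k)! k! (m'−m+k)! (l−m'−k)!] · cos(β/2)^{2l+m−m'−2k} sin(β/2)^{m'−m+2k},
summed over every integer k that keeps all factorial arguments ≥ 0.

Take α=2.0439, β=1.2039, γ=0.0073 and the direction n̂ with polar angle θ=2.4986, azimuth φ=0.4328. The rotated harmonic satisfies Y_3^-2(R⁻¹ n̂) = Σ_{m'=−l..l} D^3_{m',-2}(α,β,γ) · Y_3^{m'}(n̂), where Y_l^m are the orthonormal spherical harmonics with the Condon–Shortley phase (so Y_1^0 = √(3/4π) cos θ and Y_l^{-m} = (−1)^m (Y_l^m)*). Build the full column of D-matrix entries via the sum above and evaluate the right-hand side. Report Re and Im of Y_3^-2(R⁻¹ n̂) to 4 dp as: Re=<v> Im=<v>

Need the full column D^3_{m',-2} for m'=−3..3 at α=2.0439, β=1.2039, γ=0.0073.
cos(β/2)=0.824233, sin(β/2)=0.566251
d^3_{-3,-2}: single k=1 term ⇒ +0.527636;  D = +0.522700-0.072000i
d^3_{-2,-2}: k∈[0..1] ⇒ +0.313545 -0.739925 = -0.426380;  D = +0.244255+0.349484i
d^3_{-1,-2}: k∈[0..1] ⇒ -0.681175 +0.642993 = -0.038182;  D = +0.017892-0.033730i
d^3_{0,-2}: k∈[0..1] ⇒ +0.810547 -0.382557 = +0.427990;  D = +0.427945+0.006248i
d^3_{1,-2}: k∈[0..1] ⇒ -0.642993 +0.151738 = -0.491255;  D = +0.217433+0.440516i
d^3_{2,-2}: k∈[0..1] ⇒ +0.349225 -0.032965 = +0.316260;  D = -0.188663+0.253824i
d^3_{3,-2}: single k=0 term ⇒ -0.117536;  D = -0.115918-0.019431i
Y_3^{m'}(θ=2.4986,φ=0.4328) and Σ D·Y over m':
  (+0.5227-0.0720i)·(+0.0242-0.0866i)  (+0.2443+0.3495i)·(-0.1906+0.2239i)  (+0.0179-0.0337i)·(+0.3874-0.1790i)  (+0.4279+0.0062i)·(-0.0605+0.0000i)  (+0.2174+0.4405i)·(-0.3874-0.1790i)  (-0.1887+0.2538i)·(-0.1906-0.2239i)  (-0.1159-0.0194i)·(-0.0242-0.0866i)
Y_3^-2(R⁻¹ n̂) = -0.054850-0.280798i

Re=-0.0548 Im=-0.2808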